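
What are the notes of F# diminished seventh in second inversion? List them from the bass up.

F# diminished seventh is F#–A–C–Eb. Second inversion puts the fifth (C) in the bass, with the remaining tones above: C, Eb, F#, A.

C, Eb, F#, A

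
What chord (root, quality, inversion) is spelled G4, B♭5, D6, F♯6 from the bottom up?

G minor-major seventh, root position

The pitch classes G, Bb, D, F# arrange in thirds as G–Bb–D–F#: a G minor-major seventh chord.
With the root (G) in the bass, the chord is in root position (figured bass 7).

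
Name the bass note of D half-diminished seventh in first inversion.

F

D half-diminished seventh is D–F–Ab–C. First inversion places the third in the bass: F.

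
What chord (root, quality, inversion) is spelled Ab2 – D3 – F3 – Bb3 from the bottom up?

The pitch classes Ab, D, F, Bb arrange in thirds as Bb–D–F–Ab: a Bb dominant seventh chord.
The lowest note is Ab, the seventh of the chord, so this is third inversion (figured bass 4/2).

Bb dominant seventh, third inversion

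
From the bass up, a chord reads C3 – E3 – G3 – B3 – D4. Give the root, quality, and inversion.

C major ninth, root position

The distinct note names are C, E, G, B, D. Stacked in thirds they read C–E–G–B–D, which is a major ninth chord on C.
With the root (C) in the bass, the chord is in root position.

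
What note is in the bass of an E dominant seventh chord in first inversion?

The third of E dominant seventh (E–G#–B–D) is G#; that is the bass in first inversion.

G#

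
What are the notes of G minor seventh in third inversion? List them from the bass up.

Spelling G minor seventh: G–Bb–D–F. In third inversion the seventh is bass, giving F, G, Bb, D from the bottom.

F, G, Bb, D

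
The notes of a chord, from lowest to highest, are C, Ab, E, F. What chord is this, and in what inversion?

The pitch classes C, Ab, E, F arrange in thirds as F–Ab–C–E: an F minor-major seventh chord.
C is the fifth of F minor-major seventh; fifth in the bass means second inversion (figured bass 4/3).

F minor-major seventh, second inversion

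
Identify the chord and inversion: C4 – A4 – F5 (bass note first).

Reducing to letter names: C, A, F. These stack in thirds as F–A–C — an F major triad.
The lowest note is C, the fifth of the chord, so this is second inversion (figured bass 6/4).

F major, second inversion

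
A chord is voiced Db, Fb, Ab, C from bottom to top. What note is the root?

Db

The distinct letter names are Db, Fb, Ab, C. Arranged as a stack of thirds they read Db–Fb–Ab–C, so Db is the root (a Db minor-major seventh chord).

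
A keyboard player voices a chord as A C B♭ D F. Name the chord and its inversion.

The pitch classes A, C, Bb, D, F arrange in thirds as Bb–D–F–A–C: a Bb major ninth chord.
The lowest note is A, the seventh of the chord, so this is third inversion.

Bb major ninth, third inversion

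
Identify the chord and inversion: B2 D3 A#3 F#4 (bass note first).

B minor-major seventh, root position

The distinct note names are B, D, A#, F#. Stacked in thirds they read B–D–F#–A#, which is a minor-major seventh chord on B.
The lowest note is B, the root of the chord, so this is root position (figured bass 7).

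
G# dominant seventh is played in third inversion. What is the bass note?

F#

The seventh of G# dominant seventh (G#–B#–D#–F#) is F#; that is the bass in third inversion.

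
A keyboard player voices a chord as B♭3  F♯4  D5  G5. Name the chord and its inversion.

The distinct note names are Bb, F#, D, G. Stacked in thirds they read G–Bb–D–F#, which is a minor-major seventh chord on G.
The lowest note is Bb, the third of the chord, so this is first inversion (figured bass 6/5).

G minor-major seventh, first inversion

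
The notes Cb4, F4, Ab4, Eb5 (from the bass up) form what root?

The distinct letter names are Cb, F, Ab, Eb. Arranged as a stack of thirds they read F–Ab–Cb–Eb, so F is the root (an F half-diminished seventh chord).

F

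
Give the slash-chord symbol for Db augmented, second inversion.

Dbaug/A

Second inversion of Db augmented has the fifth (A) in the bass. As a slash chord: Dbaug/A.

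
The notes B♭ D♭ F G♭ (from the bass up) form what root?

Gb

The distinct letter names are Bb, Db, F, Gb. Arranged as a stack of thirds they read Gb–Bb–Db–F, so Gb is the root (a Gb major seventh chord).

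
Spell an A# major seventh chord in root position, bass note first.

A#, C##, E#, G##

A# major seventh is A#–C##–E#–G##. Root position puts the root (A#) in the bass, with the remaining tones above: A#, C##, E#, G##.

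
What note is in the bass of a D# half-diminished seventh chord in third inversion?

C#

D# half-diminished seventh is D#–F#–A–C#. Third inversion places the seventh in the bass: C#.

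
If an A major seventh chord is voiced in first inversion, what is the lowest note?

A major seventh is A–C#–E–G#. First inversion places the third in the bass: C#.

C#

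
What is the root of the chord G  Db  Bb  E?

Reordering G, Db, Bb, E into stacked thirds gives E–G–Bb–Db; the bottom of that stack, E, is the root.

E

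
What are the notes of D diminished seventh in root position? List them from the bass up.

D, F, Ab, Cb

Spelling D diminished seventh: D–F–Ab–Cb. In root position the root is bass, giving D, F, Ab, Cb from the bottom.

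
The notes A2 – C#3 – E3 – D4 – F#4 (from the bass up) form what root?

The distinct letter names are A, C#, E, D, F#. Arranged as a stack of thirds they read D–F#–A–C#–E, so D is the root (a D major ninth chord).

D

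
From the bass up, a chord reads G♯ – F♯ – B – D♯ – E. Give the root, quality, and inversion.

E major ninth, first inversion

Reducing to letter names: G#, F#, B, D#, E. These stack in thirds as E–G#–B–D#–F# — an E major ninth chord.
With the third (G#) in the bass, the chord is in first inversion.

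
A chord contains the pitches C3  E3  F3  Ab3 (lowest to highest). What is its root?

Reordering C, E, F, Ab into stacked thirds gives F–Ab–C–E; the bottom of that stack, F, is the root.

F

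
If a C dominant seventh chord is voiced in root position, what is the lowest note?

C

The root of C dominant seventh (C–E–G–Bb) is C; that is the bass in root position.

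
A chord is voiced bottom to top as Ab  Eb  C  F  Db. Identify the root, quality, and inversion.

The pitch classes Ab, Eb, C, F, Db arrange in thirds as Db–F–Ab–C–Eb: a Db major ninth chord.
Ab is the fifth of Db major ninth; fifth in the bass means second inversion.

Db major ninth, second inversion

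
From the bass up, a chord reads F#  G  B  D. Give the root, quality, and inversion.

G major seventh, third inversion

The distinct note names are F#, G, B, D. Stacked in thirds they read G–B–D–F#, which is a major seventh chord on G.
The lowest note is F#, the seventh of the chord, so this is third inversion (figured bass 4/2).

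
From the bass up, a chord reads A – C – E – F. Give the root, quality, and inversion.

F major seventh, first inversion

The pitch classes A, C, E, F arrange in thirds as F–A–C–E: an F major seventh chord.
With the third (A) in the bass, the chord is in first inversion (figured bass 6/5).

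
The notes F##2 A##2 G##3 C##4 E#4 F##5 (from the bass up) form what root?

Reordering F##, A##, G##, C##, E# into stacked thirds gives F##–A##–C##–E#–G##; the bottom of that stack, F##, is the root.

F##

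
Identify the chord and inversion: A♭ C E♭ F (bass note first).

Reducing to letter names: Ab, C, Eb, F. These stack in thirds as F–Ab–C–Eb — an F minor seventh chord.
The lowest note is Ab, the third of the chord, so this is first inversion (figured bass 6/5).

F minor seventh, first inversion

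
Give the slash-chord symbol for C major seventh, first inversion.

First inversion of C major seventh has the third (E) in the bass. As a slash chord: Cmaj7/E.

Cmaj7/E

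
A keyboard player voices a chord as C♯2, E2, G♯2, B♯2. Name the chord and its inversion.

The distinct note names are C#, E, G#, B#. Stacked in thirds they read C#–E–G#–B#, which is a minor-major seventh chord on C#.
With the root (C#) in the bass, the chord is in root position (figured bass 7).

C# minor-major seventh, root position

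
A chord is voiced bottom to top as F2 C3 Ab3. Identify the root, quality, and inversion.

F minor, root position

The pitch classes F, C, Ab arrange in thirds as F–Ab–C: an F minor triad.
With the root (F) in the bass, the chord is in root position (figured bass 5/3).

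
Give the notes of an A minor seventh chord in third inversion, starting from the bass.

The chord tones are A–C–E–G. With the seventh (G) lowest for third inversion: G, A, C, E.

G, A, C, E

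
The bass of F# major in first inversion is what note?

In first inversion the third is lowest. For F# major (F#–A#–C#) that is A#.

A#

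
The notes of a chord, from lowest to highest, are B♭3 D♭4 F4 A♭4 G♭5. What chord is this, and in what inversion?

Gb major ninth, first inversion

Reducing to letter names: Bb, Db, F, Ab, Gb. These stack in thirds as Gb–Bb–Db–F–Ab — a Gb major ninth chord.
The lowest note is Bb, the third of the chord, so this is first inversion.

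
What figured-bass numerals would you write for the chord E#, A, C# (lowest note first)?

The notes E#, A, C# stack in thirds as A–C#–E# — an A augmented triad. The bass E# is the fifth, so this is second inversion: figured 6/4.

6/4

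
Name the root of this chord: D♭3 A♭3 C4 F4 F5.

Db

Db, Ab, C, F are the tones of a Db major seventh chord (Db–F–Ab–C), making Db the root.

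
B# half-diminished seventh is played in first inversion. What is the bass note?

D#

In first inversion the third is lowest. For B# half-diminished seventh (B#–D#–F#–A#) that is D#.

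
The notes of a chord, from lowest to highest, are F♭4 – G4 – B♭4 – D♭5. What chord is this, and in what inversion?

G diminished seventh, third inversion

The distinct note names are Fb, G, Bb, Db. Stacked in thirds they read G–Bb–Db–Fb, which is a diminished seventh chord on G.
With the seventh (Fb) in the bass, the chord is in third inversion (figured bass 4/2).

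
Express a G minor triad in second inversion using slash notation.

Gm/D

Second inversion of G minor has the fifth (D) in the bass. As a slash chord: Gm/D.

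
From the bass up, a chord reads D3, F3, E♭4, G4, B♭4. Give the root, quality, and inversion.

Eb major ninth, third inversion

The pitch classes D, F, Eb, G, Bb arrange in thirds as Eb–G–Bb–D–F: an Eb major ninth chord.
With the seventh (D) in the bass, the chord is in third inversion.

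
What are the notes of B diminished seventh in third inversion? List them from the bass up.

The chord tones are B–D–F–Ab. With the seventh (Ab) lowest for third inversion: Ab, B, D, F.

Ab, B, D, F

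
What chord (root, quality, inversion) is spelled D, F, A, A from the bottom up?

Reducing to letter names: D, F, A. These stack in thirds as D–F–A — a D minor triad.
With the root (D) in the bass, the chord is in root position (figured bass 5/3).

D minor, root position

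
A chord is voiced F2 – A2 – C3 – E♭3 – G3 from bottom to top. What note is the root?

F

Reordering F, A, C, Eb, G into stacked thirds gives F–A–C–Eb–G; the bottom of that stack, F, is the root.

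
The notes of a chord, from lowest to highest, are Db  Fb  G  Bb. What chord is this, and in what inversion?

The pitch classes Db, Fb, G, Bb arrange in thirds as G–Bb–Db–Fb: a G diminished seventh chord.
With the fifth (Db) in the bass, the chord is in second inversion (figured bass 4/3).

G diminished seventh, second inversion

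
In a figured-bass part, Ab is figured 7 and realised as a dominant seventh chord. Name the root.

Ab

The figures 7 mean the root of the chord is in the bass. If Ab is the root of a dominant seventh chord, the root is Ab (chord tones Ab–C–Eb–Gb).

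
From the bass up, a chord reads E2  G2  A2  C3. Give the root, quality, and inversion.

A minor seventh, second inversion

The distinct note names are E, G, A, C. Stacked in thirds they read A–C–E–G, which is a minor seventh chord on A.
E is the fifth of A minor seventh; fifth in the bass means second inversion (figured bass 4/3).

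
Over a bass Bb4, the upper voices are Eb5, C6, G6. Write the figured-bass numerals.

The notes Bb, Eb, C, G stack in thirds as C–Eb–G–Bb — a C minor seventh chord. The bass Bb is the seventh, so this is third inversion: figured 4/2.

4/2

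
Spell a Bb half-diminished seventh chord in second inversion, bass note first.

Fb, Ab, Bb, Db

Bb half-diminished seventh is Bb–Db–Fb–Ab. Second inversion puts the fifth (Fb) in the bass, with the remaining tones above: Fb, Ab, Bb, Db.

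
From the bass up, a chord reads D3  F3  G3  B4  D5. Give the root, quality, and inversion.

The pitch classes D, F, G, B arrange in thirds as G–B–D–F: a G dominant seventh chord.
With the fifth (D) in the bass, the chord is in second inversion (figured bass 4/3).

G dominant seventh, second inversion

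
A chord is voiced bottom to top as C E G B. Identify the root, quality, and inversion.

The distinct note names are C, E, G, B. Stacked in thirds they read C–E–G–B, which is a major seventh chord on C.
C is the root of C major seventh; root in the bass means root position (figured bass 7).

C major seventh, root position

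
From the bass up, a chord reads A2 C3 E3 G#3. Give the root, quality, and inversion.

A minor-major seventh, root position

The distinct note names are A, C, E, G#. Stacked in thirds they read A–C–E–G#, which is a minor-major seventh chord on A.
With the root (A) in the bass, the chord is in root position (figured bass 7).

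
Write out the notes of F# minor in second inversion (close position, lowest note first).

C#, F#, A

F# minor is F#–A–C#. Second inversion puts the fifth (C#) in the bass, with the remaining tones above: C#, F#, A.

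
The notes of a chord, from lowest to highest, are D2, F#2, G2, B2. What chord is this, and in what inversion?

The distinct note names are D, F#, G, B. Stacked in thirds they read G–B–D–F#, which is a major seventh chord on G.
The lowest note is D, the fifth of the chord, so this is second inversion (figured bass 4/3).

G major seventh, second inversion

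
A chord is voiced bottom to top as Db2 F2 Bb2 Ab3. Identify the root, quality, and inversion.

The distinct note names are Db, F, Bb, Ab. Stacked in thirds they read Bb–Db–F–Ab, which is a minor seventh chord on Bb.
Db is the third of Bb minor seventh; third in the bass means first inversion (figured bass 6/5).

Bb minor seventh, first inversion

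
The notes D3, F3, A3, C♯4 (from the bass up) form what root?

D, F, A, C# are the tones of a D minor-major seventh chord (D–F–A–C#), making D the root.

D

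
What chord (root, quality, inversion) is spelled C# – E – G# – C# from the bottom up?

C# minor, root position

Reducing to letter names: C#, E, G#. These stack in thirds as C#–E–G# — a C# minor triad.
C# is the root of C# minor; root in the bass means root position (figured bass 5/3).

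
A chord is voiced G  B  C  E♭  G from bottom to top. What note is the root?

Reordering G, B, C, Eb into stacked thirds gives C–Eb–G–B; the bottom of that stack, C, is the root.

C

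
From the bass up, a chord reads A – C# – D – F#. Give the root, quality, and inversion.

The pitch classes A, C#, D, F# arrange in thirds as D–F#–A–C#: a D major seventh chord.
The lowest note is A, the fifth of the chord, so this is second inversion (figured bass 4/3).

D major seventh, second inversion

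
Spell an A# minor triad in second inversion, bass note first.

E#, A#, C#

A# minor is A#–C#–E#. Second inversion puts the fifth (E#) in the bass, with the remaining tones above: E#, A#, C#.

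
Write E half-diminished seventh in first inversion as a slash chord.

First inversion of E half-diminished seventh has the third (G) in the bass. As a slash chord: Eø7/G.

Eø7/G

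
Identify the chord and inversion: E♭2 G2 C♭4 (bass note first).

Cb augmented, first inversion

Reducing to letter names: Eb, G, Cb. These stack in thirds as Cb–Eb–G — a Cb augmented triad.
Eb is the third of Cb augmented; third in the bass means first inversion (figured bass 6).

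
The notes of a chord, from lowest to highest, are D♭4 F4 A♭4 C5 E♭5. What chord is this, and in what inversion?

The distinct note names are Db, F, Ab, C, Eb. Stacked in thirds they read Db–F–Ab–C–Eb, which is a major ninth chord on Db.
The lowest note is Db, the root of the chord, so this is root position.

Db major ninth, root position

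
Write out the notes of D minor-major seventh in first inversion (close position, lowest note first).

D minor-major seventh is D–F–A–C#. First inversion puts the third (F) in the bass, with the remaining tones above: F, A, C#, D.

F, A, C#, D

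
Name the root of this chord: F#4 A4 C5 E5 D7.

D

The distinct letter names are F#, A, C, E, D. Arranged as a stack of thirds they read D–F#–A–C–E, so D is the root (a D dominant ninth chord).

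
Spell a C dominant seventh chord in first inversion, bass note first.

E, G, Bb, C

C dominant seventh is C–E–G–Bb. First inversion puts the third (E) in the bass, with the remaining tones above: E, G, Bb, C.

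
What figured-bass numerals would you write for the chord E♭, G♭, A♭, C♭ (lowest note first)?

The notes Eb, Gb, Ab, Cb stack in thirds as Ab–Cb–Eb–Gb — an Ab minor seventh chord. The bass Eb is the fifth, so this is second inversion: figured 4/3.

4/3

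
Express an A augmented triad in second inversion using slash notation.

Aaug/E#

Second inversion of A augmented has the fifth (E#) in the bass. As a slash chord: Aaug/E#.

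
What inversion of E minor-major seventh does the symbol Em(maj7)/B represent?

Em(maj7)/B means E minor-major seventh with B in the bass. B is the fifth of E minor-major seventh (E–G–B–D#), so this is second inversion.

second inversion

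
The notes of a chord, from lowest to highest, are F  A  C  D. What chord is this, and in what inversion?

Reducing to letter names: F, A, C, D. These stack in thirds as D–F–A–C — a D minor seventh chord.
With the third (F) in the bass, the chord is in first inversion (figured bass 6/5).

D minor seventh, first inversion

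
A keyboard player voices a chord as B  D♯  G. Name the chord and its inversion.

G augmented, first inversion

The distinct note names are B, D#, G. Stacked in thirds they read G–B–D#, which is an augmented triad on G.
B is the third of G augmented; third in the bass means first inversion (figured bass 6).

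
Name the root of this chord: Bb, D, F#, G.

G

Bb, D, F#, G are the tones of a G minor-major seventh chord (G–Bb–D–F#), making G the root.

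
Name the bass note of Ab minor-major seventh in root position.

Ab minor-major seventh is Ab–Cb–Eb–G. Root position places the root in the bass: Ab.

Ab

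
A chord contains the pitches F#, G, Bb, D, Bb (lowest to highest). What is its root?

Reordering F#, G, Bb, D into stacked thirds gives G–Bb–D–F#; the bottom of that stack, G, is the root.

G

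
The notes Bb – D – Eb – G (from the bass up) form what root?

Bb, D, Eb, G are the tones of an Eb major seventh chord (Eb–G–Bb–D), making Eb the root.

Eb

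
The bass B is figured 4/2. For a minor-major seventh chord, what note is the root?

C

The figures 4/2 mean the seventh of the chord is in the bass. If B is the seventh of a minor-major seventh chord, the root is C (chord tones C–Eb–G–B).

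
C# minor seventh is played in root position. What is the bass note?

C#

The root of C# minor seventh (C#–E–G#–B) is C#; that is the bass in root position.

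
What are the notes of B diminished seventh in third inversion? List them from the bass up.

B diminished seventh is B–D–F–Ab. Third inversion puts the seventh (Ab) in the bass, with the remaining tones above: Ab, B, D, F.

Ab, B, D, F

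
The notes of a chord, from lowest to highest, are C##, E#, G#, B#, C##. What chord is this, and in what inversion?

C## half-diminished seventh, root position

The pitch classes C##, E#, G#, B# arrange in thirds as C##–E#–G#–B#: a C## half-diminished seventh chord.
C## is the root of C## half-diminished seventh; root in the bass means root position (figured bass 7).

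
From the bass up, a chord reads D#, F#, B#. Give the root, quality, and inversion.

The distinct note names are D#, F#, B#. Stacked in thirds they read B#–D#–F#, which is a diminished triad on B#.
D# is the third of B# diminished; third in the bass means first inversion (figured bass 6).

B# diminished, first inversion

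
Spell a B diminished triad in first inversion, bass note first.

D, F, B

Spelling B diminished: B–D–F. In first inversion the third is bass, giving D, F, B from the bottom.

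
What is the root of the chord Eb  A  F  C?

Reordering Eb, A, F, C into stacked thirds gives F–A–C–Eb; the bottom of that stack, F, is the root.

F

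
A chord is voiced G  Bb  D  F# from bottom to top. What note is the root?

The distinct letter names are G, Bb, D, F#. Arranged as a stack of thirds they read G–Bb–D–F#, so G is the root (a G minor-major seventh chord).

G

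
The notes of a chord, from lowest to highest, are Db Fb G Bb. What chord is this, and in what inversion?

G diminished seventh, second inversion

Reducing to letter names: Db, Fb, G, Bb. These stack in thirds as G–Bb–Db–Fb — a G diminished seventh chord.
With the fifth (Db) in the bass, the chord is in second inversion (figured bass 4/3).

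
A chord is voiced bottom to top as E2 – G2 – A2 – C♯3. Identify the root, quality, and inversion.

A dominant seventh, second inversion

The distinct note names are E, G, A, C#. Stacked in thirds they read A–C#–E–G, which is a dominant seventh chord on A.
E is the fifth of A dominant seventh; fifth in the bass means second inversion (figured bass 4/3).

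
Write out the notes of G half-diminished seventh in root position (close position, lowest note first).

G, Bb, Db, F

The chord tones are G–Bb–Db–F. With the root (G) lowest for root position: G, Bb, Db, F.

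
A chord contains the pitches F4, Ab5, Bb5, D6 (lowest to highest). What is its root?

Bb

Reordering F, Ab, Bb, D into stacked thirds gives Bb–D–F–Ab; the bottom of that stack, Bb, is the root.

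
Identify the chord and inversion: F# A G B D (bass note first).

Reducing to letter names: F#, A, G, B, D. These stack in thirds as G–B–D–F#–A — a G major ninth chord.
With the seventh (F#) in the bass, the chord is in third inversion.

G major ninth, third inversion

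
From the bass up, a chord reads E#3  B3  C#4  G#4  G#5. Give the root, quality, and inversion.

The pitch classes E#, B, C#, G# arrange in thirds as C#–E#–G#–B: a C# dominant seventh chord.
The lowest note is E#, the third of the chord, so this is first inversion (figured bass 6/5).

C# dominant seventh, first inversion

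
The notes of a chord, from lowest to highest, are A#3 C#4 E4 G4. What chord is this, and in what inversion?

A# diminished seventh, root position

The distinct note names are A#, C#, E, G. Stacked in thirds they read A#–C#–E–G, which is a diminished seventh chord on A#.
A# is the root of A# diminished seventh; root in the bass means root position (figured bass 7).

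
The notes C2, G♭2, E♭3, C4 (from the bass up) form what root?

C

C, Gb, Eb are the tones of a C diminished triad (C–Eb–Gb), making C the root.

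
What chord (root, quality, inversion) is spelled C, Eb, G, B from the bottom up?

C minor-major seventh, root position

The pitch classes C, Eb, G, B arrange in thirds as C–Eb–G–B: a C minor-major seventh chord.
The lowest note is C, the root of the chord, so this is root position (figured bass 7).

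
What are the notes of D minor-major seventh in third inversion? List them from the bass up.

C#, D, F, A

D minor-major seventh is D–F–A–C#. Third inversion puts the seventh (C#) in the bass, with the remaining tones above: C#, D, F, A.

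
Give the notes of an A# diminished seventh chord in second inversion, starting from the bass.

The chord tones are A#–C#–E–G. With the fifth (E) lowest for second inversion: E, G, A#, C#.

E, G, A#, C#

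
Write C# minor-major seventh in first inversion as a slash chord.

C#m(maj7)/E

First inversion of C# minor-major seventh has the third (E) in the bass. As a slash chord: C#m(maj7)/E.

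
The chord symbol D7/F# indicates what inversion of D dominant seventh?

D7/F# means D dominant seventh with F# in the bass. F# is the third of D dominant seventh (D–F#–A–C), so this is first inversion.

first inversion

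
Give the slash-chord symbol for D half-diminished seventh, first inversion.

Dø7/F

First inversion of D half-diminished seventh has the third (F) in the bass. As a slash chord: Dø7/F.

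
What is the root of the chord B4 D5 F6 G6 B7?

B, D, F, G are the tones of a G dominant seventh chord (G–B–D–F), making G the root.

G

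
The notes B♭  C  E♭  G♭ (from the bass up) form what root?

C

Reordering Bb, C, Eb, Gb into stacked thirds gives C–Eb–Gb–Bb; the bottom of that stack, C, is the root.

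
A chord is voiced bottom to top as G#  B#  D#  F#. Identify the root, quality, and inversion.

G# dominant seventh, root position

Reducing to letter names: G#, B#, D#, F#. These stack in thirds as G#–B#–D#–F# — a G# dominant seventh chord.
With the root (G#) in the bass, the chord is in root position (figured bass 7).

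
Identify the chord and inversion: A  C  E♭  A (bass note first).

A diminished, root position

Reducing to letter names: A, C, Eb. These stack in thirds as A–C–Eb — an A diminished triad.
A is the root of A diminished; root in the bass means root position (figured bass 5/3).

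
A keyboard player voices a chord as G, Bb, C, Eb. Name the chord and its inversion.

C minor seventh, second inversion

The distinct note names are G, Bb, C, Eb. Stacked in thirds they read C–Eb–G–Bb, which is a minor seventh chord on C.
With the fifth (G) in the bass, the chord is in second inversion (figured bass 4/3).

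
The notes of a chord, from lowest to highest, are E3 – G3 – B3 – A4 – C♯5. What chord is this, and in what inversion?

A dominant ninth, second inversion

Reducing to letter names: E, G, B, A, C#. These stack in thirds as A–C#–E–G–B — an A dominant ninth chord.
The lowest note is E, the fifth of the chord, so this is second inversion.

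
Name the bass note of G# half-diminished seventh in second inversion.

The fifth of G# half-diminished seventh (G#–B–D–F#) is D; that is the bass in second inversion.

D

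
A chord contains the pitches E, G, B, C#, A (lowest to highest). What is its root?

E, G, B, C#, A are the tones of an A dominant ninth chord (A–C#–E–G–B), making A the root.

A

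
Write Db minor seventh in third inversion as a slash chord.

Dbm7/Cb

Third inversion of Db minor seventh has the seventh (Cb) in the bass. As a slash chord: Dbm7/Cb.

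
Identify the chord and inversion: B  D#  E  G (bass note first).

Reducing to letter names: B, D#, E, G. These stack in thirds as E–G–B–D# — an E minor-major seventh chord.
The lowest note is B, the fifth of the chord, so this is second inversion (figured bass 4/3).

E minor-major seventh, second inversion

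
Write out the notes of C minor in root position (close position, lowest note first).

C, Eb, G

C minor is C–Eb–G. Root position puts the root (C) in the bass, with the remaining tones above: C, Eb, G.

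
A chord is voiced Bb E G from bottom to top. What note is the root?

The distinct letter names are Bb, E, G. Arranged as a stack of thirds they read E–G–Bb, so E is the root (an E diminished triad).

E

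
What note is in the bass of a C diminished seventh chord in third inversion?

In third inversion the seventh is lowest. For C diminished seventh (C–Eb–Gb–Bbb) that is Bbb.

Bbb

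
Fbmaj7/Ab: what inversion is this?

Fbmaj7/Ab means Fb major seventh with Ab in the bass. Ab is the third of Fb major seventh (Fb–Ab–Cb–Eb), so this is first inversion.

first inversion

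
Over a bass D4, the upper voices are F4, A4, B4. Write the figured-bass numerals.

6/5

The notes D, F, A, B stack in thirds as B–D–F–A — a B half-diminished seventh chord. The bass D is the third, so this is first inversion: figured 6/5.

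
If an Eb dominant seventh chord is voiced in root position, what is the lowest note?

Eb

Eb dominant seventh is Eb–G–Bb–Db. Root position places the root in the bass: Eb.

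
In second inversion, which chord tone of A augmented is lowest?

E#

In second inversion the fifth is lowest. For A augmented (A–C#–E#) that is E#.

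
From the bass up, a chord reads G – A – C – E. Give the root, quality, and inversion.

The distinct note names are G, A, C, E. Stacked in thirds they read A–C–E–G, which is a minor seventh chord on A.
The lowest note is G, the seventh of the chord, so this is third inversion (figured bass 4/2).

A minor seventh, third inversion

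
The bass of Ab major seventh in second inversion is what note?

Eb

Ab major seventh is Ab–C–Eb–G. Second inversion places the fifth in the bass: Eb.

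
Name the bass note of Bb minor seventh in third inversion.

The seventh of Bb minor seventh (Bb–Db–F–Ab) is Ab; that is the bass in third inversion.

Ab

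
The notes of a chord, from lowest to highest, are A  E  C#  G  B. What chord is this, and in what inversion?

A dominant ninth, root position

The distinct note names are A, E, C#, G, B. Stacked in thirds they read A–C#–E–G–B, which is a dominant ninth chord on A.
With the root (A) in the bass, the chord is in root position.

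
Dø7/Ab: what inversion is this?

Dø7/Ab means D half-diminished seventh with Ab in the bass. Ab is the fifth of D half-diminished seventh (D–F–Ab–C), so this is second inversion.

second inversion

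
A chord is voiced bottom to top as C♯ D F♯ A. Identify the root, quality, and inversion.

D major seventh, third inversion

Reducing to letter names: C#, D, F#, A. These stack in thirds as D–F#–A–C# — a D major seventh chord.
With the seventh (C#) in the bass, the chord is in third inversion (figured bass 4/2).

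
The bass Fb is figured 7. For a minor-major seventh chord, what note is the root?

Fb

The figures 7 mean the root of the chord is in the bass. If Fb is the root of a minor-major seventh chord, the root is Fb (chord tones Fb–Abb–Cb–Eb).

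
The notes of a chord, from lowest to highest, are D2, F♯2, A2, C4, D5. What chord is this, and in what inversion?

D dominant seventh, root position

The distinct note names are D, F#, A, C. Stacked in thirds they read D–F#–A–C, which is a dominant seventh chord on D.
The lowest note is D, the root of the chord, so this is root position (figured bass 7).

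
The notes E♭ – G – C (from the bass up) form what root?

Reordering Eb, G, C into stacked thirds gives C–Eb–G; the bottom of that stack, C, is the root.

C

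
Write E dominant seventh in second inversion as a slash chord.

E7/B

Second inversion of E dominant seventh has the fifth (B) in the bass. As a slash chord: E7/B.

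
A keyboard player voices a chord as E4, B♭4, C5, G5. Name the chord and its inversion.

C dominant seventh, first inversion

Reducing to letter names: E, Bb, C, G. These stack in thirds as C–E–G–Bb — a C dominant seventh chord.
E is the third of C dominant seventh; third in the bass means first inversion (figured bass 6/5).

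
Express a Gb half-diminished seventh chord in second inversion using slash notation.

Gbø7/Dbb

Second inversion of Gb half-diminished seventh has the fifth (Dbb) in the bass. As a slash chord: Gbø7/Dbb.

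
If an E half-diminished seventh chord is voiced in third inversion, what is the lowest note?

In third inversion the seventh is lowest. For E half-diminished seventh (E–G–Bb–D) that is D.

D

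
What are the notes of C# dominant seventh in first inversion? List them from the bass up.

E#, G#, B, C#

C# dominant seventh is C#–E#–G#–B. First inversion puts the third (E#) in the bass, with the remaining tones above: E#, G#, B, C#.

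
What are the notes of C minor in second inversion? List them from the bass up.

G, C, Eb

Spelling C minor: C–Eb–G. In second inversion the fifth is bass, giving G, C, Eb from the bottom.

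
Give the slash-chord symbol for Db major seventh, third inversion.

Dbmaj7/C

Third inversion of Db major seventh has the seventh (C) in the bass. As a slash chord: Dbmaj7/C.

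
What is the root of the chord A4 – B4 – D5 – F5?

The distinct letter names are A, B, D, F. Arranged as a stack of thirds they read B–D–F–A, so B is the root (a B half-diminished seventh chord).

B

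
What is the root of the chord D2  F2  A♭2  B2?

B

The distinct letter names are D, F, Ab, B. Arranged as a stack of thirds they read B–D–F–Ab, so B is the root (a B diminished seventh chord).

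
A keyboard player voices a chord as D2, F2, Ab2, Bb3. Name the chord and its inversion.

The distinct note names are D, F, Ab, Bb. Stacked in thirds they read Bb–D–F–Ab, which is a dominant seventh chord on Bb.
With the third (D) in the bass, the chord is in first inversion (figured bass 6/5).

Bb dominant seventh, first inversion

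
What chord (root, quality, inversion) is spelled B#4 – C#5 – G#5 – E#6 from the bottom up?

The distinct note names are B#, C#, G#, E#. Stacked in thirds they read C#–E#–G#–B#, which is a major seventh chord on C#.
With the seventh (B#) in the bass, the chord is in third inversion (figured bass 4/2).

C# major seventh, third inversion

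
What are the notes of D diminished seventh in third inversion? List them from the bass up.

Cb, D, F, Ab

The chord tones are D–F–Ab–Cb. With the seventh (Cb) lowest for third inversion: Cb, D, F, Ab.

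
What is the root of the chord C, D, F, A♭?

Reordering C, D, F, Ab into stacked thirds gives D–F–Ab–C; the bottom of that stack, D, is the root.

D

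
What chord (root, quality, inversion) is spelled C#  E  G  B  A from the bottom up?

Reducing to letter names: C#, E, G, B, A. These stack in thirds as A–C#–E–G–B — an A dominant ninth chord.
C# is the third of A dominant ninth; third in the bass means first inversion.

A dominant ninth, first inversion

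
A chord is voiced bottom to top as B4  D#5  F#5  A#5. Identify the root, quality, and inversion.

Reducing to letter names: B, D#, F#, A#. These stack in thirds as B–D#–F#–A# — a B major seventh chord.
With the root (B) in the bass, the chord is in root position (figured bass 7).

B major seventh, root position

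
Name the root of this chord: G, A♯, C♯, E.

A#

G, A#, C#, E are the tones of an A# diminished seventh chord (A#–C#–E–G), making A# the root.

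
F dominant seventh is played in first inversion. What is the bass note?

A

In first inversion the third is lowest. For F dominant seventh (F–A–C–Eb) that is A.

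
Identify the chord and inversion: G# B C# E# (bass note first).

The pitch classes G#, B, C#, E# arrange in thirds as C#–E#–G#–B: a C# dominant seventh chord.
With the fifth (G#) in the bass, the chord is in second inversion (figured bass 4/3).

C# dominant seventh, second inversion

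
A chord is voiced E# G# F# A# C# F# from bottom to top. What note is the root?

F#

The distinct letter names are E#, G#, F#, A#, C#. Arranged as a stack of thirds they read F#–A#–C#–E#–G#, so F# is the root (an F# major ninth chord).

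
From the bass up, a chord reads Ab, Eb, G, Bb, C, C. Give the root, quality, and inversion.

Reducing to letter names: Ab, Eb, G, Bb, C. These stack in thirds as Ab–C–Eb–G–Bb — an Ab major ninth chord.
With the root (Ab) in the bass, the chord is in root position.

Ab major ninth, root position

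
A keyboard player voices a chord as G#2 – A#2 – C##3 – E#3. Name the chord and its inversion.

Reducing to letter names: G#, A#, C##, E#. These stack in thirds as A#–C##–E#–G# — an A# dominant seventh chord.
The lowest note is G#, the seventh of the chord, so this is third inversion (figured bass 4/2).

A# dominant seventh, third inversion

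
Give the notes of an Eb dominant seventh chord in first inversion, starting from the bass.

Spelling Eb dominant seventh: Eb–G–Bb–Db. In first inversion the third is bass, giving G, Bb, Db, Eb from the bottom.

G, Bb, Db, Eb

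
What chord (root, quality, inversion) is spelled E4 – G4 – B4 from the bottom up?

The distinct note names are E, G, B. Stacked in thirds they read E–G–B, which is a minor triad on E.
The lowest note is E, the root of the chord, so this is root position (figured bass 5/3).

E minor, root position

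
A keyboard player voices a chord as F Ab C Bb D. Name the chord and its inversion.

Bb dominant ninth, second inversion

The pitch classes F, Ab, C, Bb, D arrange in thirds as Bb–D–F–Ab–C: a Bb dominant ninth chord.
With the fifth (F) in the bass, the chord is in second inversion.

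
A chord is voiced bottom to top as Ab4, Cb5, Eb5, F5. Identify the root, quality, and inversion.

Reducing to letter names: Ab, Cb, Eb, F. These stack in thirds as F–Ab–Cb–Eb — an F half-diminished seventh chord.
The lowest note is Ab, the third of the chord, so this is first inversion (figured bass 6/5).

F half-diminished seventh, first inversion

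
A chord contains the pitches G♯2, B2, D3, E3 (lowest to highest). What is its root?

E

Reordering G#, B, D, E into stacked thirds gives E–G#–B–D; the bottom of that stack, E, is the root.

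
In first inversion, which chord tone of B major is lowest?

D#

B major is B–D#–F#. First inversion places the third in the bass: D#.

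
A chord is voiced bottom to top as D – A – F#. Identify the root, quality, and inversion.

D major, root position

The distinct note names are D, A, F#. Stacked in thirds they read D–F#–A, which is a major triad on D.
The lowest note is D, the root of the chord, so this is root position (figured bass 5/3).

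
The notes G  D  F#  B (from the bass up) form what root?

Reordering G, D, F#, B into stacked thirds gives G–B–D–F#; the bottom of that stack, G, is the root.

G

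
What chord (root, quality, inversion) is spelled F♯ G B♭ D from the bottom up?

Reducing to letter names: F#, G, Bb, D. These stack in thirds as G–Bb–D–F# — a G minor-major seventh chord.
F# is the seventh of G minor-major seventh; seventh in the bass means third inversion (figured bass 4/2).

G minor-major seventh, third inversion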